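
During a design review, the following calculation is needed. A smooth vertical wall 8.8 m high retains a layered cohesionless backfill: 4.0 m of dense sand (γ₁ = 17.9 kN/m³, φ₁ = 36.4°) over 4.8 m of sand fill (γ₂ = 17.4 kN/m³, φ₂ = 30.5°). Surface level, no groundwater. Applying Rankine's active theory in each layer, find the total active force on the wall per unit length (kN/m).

K_a1 = tan²(45°−36.4°/2) = 0.2552; K_a2 = tan²(45°−30.5°/2) = 0.3267.
Layer 1: σ at base = K_a1 γ₁ h₁ = 18.27 kPa; P₁ = ½×18.27×4.0 = 36.54.
Layer 2: σ_v at top = γ₁h₁ = 71.60; σ_h top = K_a2×71.60 = 23.39; σ_h base = K_a2×(71.60+17.4×4.8) = 50.67.
P₂ = ½(23.39+50.67)×4.8 = 177.7. Total P_a = 36.54+177.7 = 214.3 kN/m.

214 kN/m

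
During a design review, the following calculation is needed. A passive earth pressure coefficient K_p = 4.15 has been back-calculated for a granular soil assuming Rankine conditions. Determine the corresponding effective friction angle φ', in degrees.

K_p = (1+sin φ)/(1−sin φ) ⇒ sin φ = (K_p − 1)/(K_p + 1) = 0.6117.
φ = arcsin(0.6117) = 37.71°.

37.7°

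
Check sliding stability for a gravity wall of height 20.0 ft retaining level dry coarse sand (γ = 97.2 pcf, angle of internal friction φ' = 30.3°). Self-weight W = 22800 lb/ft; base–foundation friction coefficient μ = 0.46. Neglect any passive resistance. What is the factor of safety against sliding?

K_a = tan²(45° − 30.3°/2) = 0.3293.
P_a = ½K_aγH² = 0.5×0.3293×97.2×20.0² = 6402 lb/ft, acting at H/3 = 6.667 ft above the base.
FS_sliding = μW / P_a = 0.46×22800 / 6402 = 1.638.

1.64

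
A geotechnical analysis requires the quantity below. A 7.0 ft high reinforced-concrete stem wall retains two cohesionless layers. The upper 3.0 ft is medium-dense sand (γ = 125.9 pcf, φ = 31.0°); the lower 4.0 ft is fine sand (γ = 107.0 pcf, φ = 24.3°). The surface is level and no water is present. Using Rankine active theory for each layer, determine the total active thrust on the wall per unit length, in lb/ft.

K_a1 = tan²(45°−31.0°/2) = 0.3201; K_a2 = tan²(45°−24.3°/2) = 0.4169.
Layer 1: σ at base = K_a1 γ₁ h₁ = 120.9 psf; P₁ = ½×120.9×3.0 = 181.4.
Layer 2: σ_v at top = γ₁h₁ = 377.7; σ_h top = K_a2×377.7 = 157.5; σ_h base = K_a2×(377.7+107.0×4.0) = 335.9.
P₂ = ½(157.5+335.9)×4.0 = 986.8. Total P_a = 181.4+986.8 = 1168 lb/ft.

1170 lb/ft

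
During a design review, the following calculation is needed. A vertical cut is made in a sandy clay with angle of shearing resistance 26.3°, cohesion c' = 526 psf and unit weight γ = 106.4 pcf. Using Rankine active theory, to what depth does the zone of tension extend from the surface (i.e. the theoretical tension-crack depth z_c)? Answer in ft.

K_a = tan²(45° − 26.3°/2) = 0.3859; √K_a = 0.6212.
The active pressure is zero where K_a γ z = 2c√K_a, so z_c = 2c/(γ√K_a) = 2×526/(106.4×0.6212) = 15.92 ft.

15.9 ft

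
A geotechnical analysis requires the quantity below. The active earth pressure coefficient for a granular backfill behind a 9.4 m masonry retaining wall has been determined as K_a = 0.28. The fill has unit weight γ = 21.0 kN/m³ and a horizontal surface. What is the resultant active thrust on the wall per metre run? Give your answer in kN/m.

P = ½ K_a γ H² = 0.5 × 0.28 × 21.0 × 9.4² = 259.8 kN/m.

260 kN/m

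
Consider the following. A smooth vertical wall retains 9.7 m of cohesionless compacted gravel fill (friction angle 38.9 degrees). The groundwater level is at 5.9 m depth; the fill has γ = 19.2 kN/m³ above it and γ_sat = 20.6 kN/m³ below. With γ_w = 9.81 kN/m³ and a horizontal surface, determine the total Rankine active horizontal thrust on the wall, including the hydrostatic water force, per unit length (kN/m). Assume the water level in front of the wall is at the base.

263 kN/m

K_a = tan²(45° − φ/2) = 0.2285.
γ' = 20.6 − 9.81 = 10.79 kN/m³. Depth below WT = 3.8 m.
σ'_h at WT = K_a γ d_w = 25.89 kPa; at base = 25.89 + K_a γ' × 3.8 = 35.26 kPa.
P₁ (0–5.9 m) = ½×25.89×5.9 = 76.37. P₂ (5.9–9.7 m) = ½(25.89+35.26)×3.8 = 116.2.
P_w = ½ γ_w h₂² = 0.5×9.81×3.8² = 70.83. Total = 76.37+116.2+70.83 = 263.4 kN/m.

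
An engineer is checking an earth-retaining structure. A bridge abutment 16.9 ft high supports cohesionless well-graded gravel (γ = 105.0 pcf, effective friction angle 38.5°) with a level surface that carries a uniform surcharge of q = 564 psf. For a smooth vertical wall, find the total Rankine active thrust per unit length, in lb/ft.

5710 lb/ft

K_a = tan²(45° − φ/2) = 0.2327.
Soil triangle: ½ K_a γ H² = 0.5×0.2327×105.0×16.9² = 3489 lb/ft.
Surcharge rectangle: K_a q H = 0.2327×564×16.9 = 2218 lb/ft.
Total = 3489 + 2218 = 5706 lb/ft.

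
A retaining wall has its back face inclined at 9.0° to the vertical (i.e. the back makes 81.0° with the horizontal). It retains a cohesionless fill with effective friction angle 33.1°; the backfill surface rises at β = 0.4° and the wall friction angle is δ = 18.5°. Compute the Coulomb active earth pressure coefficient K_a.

0.335

K_a = sin²(α+φ) / [sin²α · sin(α−δ) · (1 + √{sin(φ+δ)sin(φ−β) / (sin(α−δ)sin(α+β))})²].
With α = 81.0°, φ = 33.1°, δ = 18.5°, β = 0.4°: K_a = 0.3353.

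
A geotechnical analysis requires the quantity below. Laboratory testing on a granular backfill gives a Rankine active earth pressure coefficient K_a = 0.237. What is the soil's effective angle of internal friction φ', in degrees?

38.1°

K_a = tan²(45° − φ/2) ⇒ 45° − φ/2 = arctan(√0.237) = 25.96°.
φ = 2(45° − 25.96°) = 38.08°.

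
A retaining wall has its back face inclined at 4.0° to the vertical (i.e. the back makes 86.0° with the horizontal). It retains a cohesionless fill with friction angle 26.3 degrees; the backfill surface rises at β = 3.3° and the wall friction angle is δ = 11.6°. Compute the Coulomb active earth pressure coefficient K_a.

0.397

K_a = sin²(α+φ) / [sin²α · sin(α−δ) · (1 + √{sin(φ+δ)sin(φ−β) / (sin(α−δ)sin(α+β))})²].
With α = 86.0°, φ = 26.3°, δ = 11.6°, β = 3.3°: K_a = 0.3973.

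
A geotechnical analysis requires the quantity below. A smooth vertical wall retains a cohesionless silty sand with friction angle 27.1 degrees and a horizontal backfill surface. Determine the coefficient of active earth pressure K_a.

0.374

K_a = tan²(45° − φ/2) = tan²(31.45°) = 0.3741.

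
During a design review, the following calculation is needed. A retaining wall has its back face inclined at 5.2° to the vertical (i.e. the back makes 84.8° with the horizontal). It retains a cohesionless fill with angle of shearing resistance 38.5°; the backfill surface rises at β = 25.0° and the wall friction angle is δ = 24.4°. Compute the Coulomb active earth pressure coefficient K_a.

0.358

K_a = sin²(α+φ) / [sin²α · sin(α−δ) · (1 + √{sin(φ+δ)sin(φ−β) / (sin(α−δ)sin(α+β))})²].
With α = 84.8°, φ = 38.5°, δ = 24.4°, β = 25.0°: K_a = 0.3581.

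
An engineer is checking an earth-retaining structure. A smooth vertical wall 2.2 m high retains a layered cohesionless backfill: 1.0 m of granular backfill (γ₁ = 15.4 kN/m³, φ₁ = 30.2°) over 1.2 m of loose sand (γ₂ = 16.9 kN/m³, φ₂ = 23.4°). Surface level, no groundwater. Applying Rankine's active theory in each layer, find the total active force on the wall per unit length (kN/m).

K_a1 = tan²(45°−30.2°/2) = 0.3307; K_a2 = tan²(45°−23.4°/2) = 0.4315.
Layer 1: σ at base = K_a1 γ₁ h₁ = 5.092 kPa; P₁ = ½×5.092×1.0 = 2.546.
Layer 2: σ_v at top = γ₁h₁ = 15.40; σ_h top = K_a2×15.40 = 6.645; σ_h base = K_a2×(15.40+16.9×1.2) = 15.40.
P₂ = ½(6.645+15.40)×1.2 = 13.22. Total P_a = 2.546+13.22 = 15.77 kN/m.

15.8 kN/m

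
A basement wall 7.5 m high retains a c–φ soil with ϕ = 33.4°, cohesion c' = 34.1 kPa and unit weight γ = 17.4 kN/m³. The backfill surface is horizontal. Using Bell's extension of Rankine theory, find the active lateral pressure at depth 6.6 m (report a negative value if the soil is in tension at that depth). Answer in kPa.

K_a = (1 − sin φ)/(1 + sin φ) = 0.2899.
σ_a = K_a γ z − 2c√K_a = 0.2899×17.4×6.6 − 2×34.1×0.5384 = -3.427 kPa.

-3.43 kPa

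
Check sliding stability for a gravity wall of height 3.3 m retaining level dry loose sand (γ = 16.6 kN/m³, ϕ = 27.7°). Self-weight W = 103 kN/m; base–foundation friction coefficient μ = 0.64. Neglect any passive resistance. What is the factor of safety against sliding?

2.00

K_a = tan²(45° − 27.7°/2) = 0.3653.
P_a = ½K_aγH² = 0.5×0.3653×16.6×3.3² = 33.02 kN/m, acting at H/3 = 1.100 m above the base.
FS_sliding = μW / P_a = 0.64×103 / 33.02 = 1.996.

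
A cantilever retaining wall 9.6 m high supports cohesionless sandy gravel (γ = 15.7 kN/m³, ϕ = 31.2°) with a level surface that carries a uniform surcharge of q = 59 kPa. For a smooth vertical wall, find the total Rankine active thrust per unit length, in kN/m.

K_a = tan²(45° − φ/2) = 0.3175.
Soil triangle: ½ K_a γ H² = 0.5×0.3175×15.7×9.6² = 229.7 kN/m.
Surcharge rectangle: K_a q H = 0.3175×59×9.6 = 179.8 kN/m.
Total = 229.7 + 179.8 = 409.5 kN/m.

410 kN/m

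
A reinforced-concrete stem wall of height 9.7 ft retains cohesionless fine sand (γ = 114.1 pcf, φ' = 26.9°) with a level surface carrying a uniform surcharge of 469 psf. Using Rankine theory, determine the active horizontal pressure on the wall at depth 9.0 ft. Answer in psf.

564 psf

K_a = (1 − sin φ)/(1 + sin φ) = 0.3770.
σ_v = γz + q = 114.1 × 9.0 + 469 = 1496 psf.
σ_h = K_a σ_v = 0.3770 × 1496 = 564.0 psf.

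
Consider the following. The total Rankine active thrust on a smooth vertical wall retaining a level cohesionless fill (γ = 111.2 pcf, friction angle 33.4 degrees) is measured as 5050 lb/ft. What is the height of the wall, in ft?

17.7 ft

K_a = 0.2899. P_a = ½ K_a γ H² ⇒ H = √(2P_a/(K_a γ)).
H = √(2×5050/(0.2899×111.2)) = 17.70 ft.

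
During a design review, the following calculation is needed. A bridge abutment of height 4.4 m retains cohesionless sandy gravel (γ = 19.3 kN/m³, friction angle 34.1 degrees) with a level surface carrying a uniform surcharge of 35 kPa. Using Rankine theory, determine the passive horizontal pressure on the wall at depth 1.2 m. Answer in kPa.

207 kPa

K_p = (1 + sin φ)/(1 − sin φ) = 3.552.
σ_v = γz + q = 19.3 × 1.2 + 35 = 58.16 kPa.
σ_h = K_p σ_v = 3.552 × 58.16 = 206.6 kPa.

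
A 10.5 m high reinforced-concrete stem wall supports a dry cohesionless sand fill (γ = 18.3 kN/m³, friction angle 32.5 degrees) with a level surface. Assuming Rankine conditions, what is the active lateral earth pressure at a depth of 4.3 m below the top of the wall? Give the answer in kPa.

23.7 kPa

K_a = (1 − sin φ)/(1 + sin φ) = 0.3010.
σ_h = K_a γ z = 0.3010 × 18.3 × 4.3 = 23.68 kPa.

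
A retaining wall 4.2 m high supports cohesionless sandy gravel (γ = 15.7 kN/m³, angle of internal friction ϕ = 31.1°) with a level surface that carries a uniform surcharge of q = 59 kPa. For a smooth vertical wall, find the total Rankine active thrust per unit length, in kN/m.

123 kN/m

K_a = tan²(45° − φ/2) = 0.3188.
Soil triangle: ½ K_a γ H² = 0.5×0.3188×15.7×4.2² = 44.15 kN/m.
Surcharge rectangle: K_a q H = 0.3188×59×4.2 = 79.00 kN/m.
Total = 44.15 + 79.00 = 123.1 kN/m.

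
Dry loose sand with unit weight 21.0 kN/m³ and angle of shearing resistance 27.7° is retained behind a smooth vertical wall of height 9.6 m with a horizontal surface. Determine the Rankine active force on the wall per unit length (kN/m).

354 kN/m

K_a = tan²(45° − φ/2) = 0.3653.
P_a = ½ K_a γ H² = 0.5 × 0.3653 × 21.0 × 9.6² = 353.5 kN/m.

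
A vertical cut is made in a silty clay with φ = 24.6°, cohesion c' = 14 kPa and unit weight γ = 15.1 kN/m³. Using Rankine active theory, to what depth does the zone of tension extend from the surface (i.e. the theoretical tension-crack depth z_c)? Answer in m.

2.89 m

K_a = tan²(45° − 24.6°/2) = 0.4121; √K_a = 0.6420.
The active pressure is zero where K_a γ z = 2c√K_a, so z_c = 2c/(γ√K_a) = 2×14/(15.1×0.6420) = 2.888 m.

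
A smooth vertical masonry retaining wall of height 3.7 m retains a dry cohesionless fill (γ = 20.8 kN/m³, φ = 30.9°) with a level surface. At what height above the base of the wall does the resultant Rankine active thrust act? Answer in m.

1.23 m

K_a = 0.3214.
The pressure distribution is triangular, so the resultant acts at H/3 above the base = 3.7/3 = 1.233 m.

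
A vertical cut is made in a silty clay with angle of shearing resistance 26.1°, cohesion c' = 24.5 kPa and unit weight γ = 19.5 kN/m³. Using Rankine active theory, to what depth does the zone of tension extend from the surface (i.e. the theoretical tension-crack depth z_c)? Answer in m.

K_a = tan²(45° − 26.1°/2) = 0.3889; √K_a = 0.6237.
The active pressure is zero where K_a γ z = 2c√K_a, so z_c = 2c/(γ√K_a) = 2×24.5/(19.5×0.6237) = 4.029 m.

4.03 m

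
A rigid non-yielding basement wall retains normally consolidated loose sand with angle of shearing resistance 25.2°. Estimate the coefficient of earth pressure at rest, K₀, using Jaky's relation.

0.574

K₀ = 1 − sin φ' = 1 − sin 25.2° = 0.5742.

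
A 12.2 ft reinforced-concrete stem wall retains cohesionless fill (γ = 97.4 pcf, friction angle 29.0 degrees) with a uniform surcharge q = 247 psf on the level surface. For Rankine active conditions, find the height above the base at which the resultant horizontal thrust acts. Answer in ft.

K_a = 0.3470.
Triangular part P₁ = ½K_aγH² = 2515 at H/3 = 4.067 ft; rectangular part P₂ = K_a q H = 1046 at H/2 = 6.100 ft.
ȳ = (P₁·4.067 + P₂·6.100)/(P₁+P₂) = 4.664 ft.

4.66 ft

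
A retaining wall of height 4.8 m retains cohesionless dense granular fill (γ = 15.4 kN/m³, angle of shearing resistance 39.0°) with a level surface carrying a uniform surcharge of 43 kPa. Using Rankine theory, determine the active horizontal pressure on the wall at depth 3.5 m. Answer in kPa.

22.0 kPa

K_a = (1 − sin φ)/(1 + sin φ) = 0.2275.
σ_v = γz + q = 15.4 × 3.5 + 43 = 96.90 kPa.
σ_h = K_a σ_v = 0.2275 × 96.90 = 22.05 kPa.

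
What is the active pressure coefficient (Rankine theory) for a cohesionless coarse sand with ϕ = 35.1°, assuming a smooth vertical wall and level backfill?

0.270

K_a = (1 − sin φ)/(1 + sin φ) = (1 − sin 35.1°)/(1 + sin 35.1°) = 0.2698.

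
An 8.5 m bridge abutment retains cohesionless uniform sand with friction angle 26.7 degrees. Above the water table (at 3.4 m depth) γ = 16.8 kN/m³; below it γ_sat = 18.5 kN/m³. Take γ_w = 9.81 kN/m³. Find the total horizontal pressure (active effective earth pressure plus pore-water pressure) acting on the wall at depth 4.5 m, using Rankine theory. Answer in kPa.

K_a = (1 − sin φ)/(1 + sin φ) = 0.3800.
γ' = 18.5 − 9.81 = 8.690 kN/m³.
Effective vertical stress at 4.5 m: σ'_v = 16.8×3.4 + 8.690×1.10 = 66.68 kPa.
σ'_h = K_a σ'_v = 0.3800 × 66.68 = 25.34 kPa; u = γ_w × 1.10 = 10.79 kPa.
Total σ_h = 25.34 + 10.79 = 36.13 kPa.

36.1 kPa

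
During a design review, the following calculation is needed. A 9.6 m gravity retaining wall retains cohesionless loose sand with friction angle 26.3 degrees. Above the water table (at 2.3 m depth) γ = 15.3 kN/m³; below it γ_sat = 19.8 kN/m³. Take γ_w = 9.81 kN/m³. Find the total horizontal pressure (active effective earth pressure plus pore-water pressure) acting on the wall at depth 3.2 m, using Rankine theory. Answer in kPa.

25.9 kPa

K_a = (1 − sin φ)/(1 + sin φ) = 0.3859.
γ' = 19.8 − 9.81 = 9.990 kN/m³.
Effective vertical stress at 3.2 m: σ'_v = 15.3×2.3 + 9.990×0.900 = 44.18 kPa.
σ'_h = K_a σ'_v = 0.3859 × 44.18 = 17.05 kPa; u = γ_w × 0.900 = 8.829 kPa.
Total σ_h = 17.05 + 8.829 = 25.88 kPa.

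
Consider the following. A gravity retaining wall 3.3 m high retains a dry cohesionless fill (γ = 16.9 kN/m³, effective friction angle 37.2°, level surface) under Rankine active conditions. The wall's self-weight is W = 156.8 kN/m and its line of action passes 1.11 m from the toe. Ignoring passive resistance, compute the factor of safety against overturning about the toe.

6.98

K_a = tan²(45° − 37.2°/2) = 0.2464.
P_a = ½K_aγH² = 0.5×0.2464×16.9×3.3² = 22.68 kN/m, acting at H/3 = 1.100 m above the base.
Overturning moment M_o = P_a × H/3 = 22.68 × 1.100 = 24.94.
Resisting moment M_r = W × 1.11 = 156.8 × 1.11 = 174.0.
FS_overturning = M_r/M_o = 174.0/24.94 = 6.978.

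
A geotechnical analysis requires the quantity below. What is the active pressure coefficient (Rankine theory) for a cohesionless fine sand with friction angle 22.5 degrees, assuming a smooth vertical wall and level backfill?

0.446

K_a = (1 − sin φ)/(1 + sin φ) = (1 − sin 22.5°)/(1 + sin 22.5°) = 0.4465.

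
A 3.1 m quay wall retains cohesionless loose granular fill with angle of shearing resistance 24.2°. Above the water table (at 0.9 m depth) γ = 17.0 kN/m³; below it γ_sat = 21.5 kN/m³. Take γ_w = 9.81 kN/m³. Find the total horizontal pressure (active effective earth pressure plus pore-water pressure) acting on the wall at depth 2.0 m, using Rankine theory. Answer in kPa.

K_a = (1 − sin φ)/(1 + sin φ) = 0.4185.
γ' = 21.5 − 9.81 = 11.69 kN/m³.
Effective vertical stress at 2.0 m: σ'_v = 17.0×0.9 + 11.69×1.10 = 28.16 kPa.
σ'_h = K_a σ'_v = 0.4185 × 28.16 = 11.79 kPa; u = γ_w × 1.10 = 10.79 kPa.
Total σ_h = 11.79 + 10.79 = 22.58 kPa.

22.6 kPa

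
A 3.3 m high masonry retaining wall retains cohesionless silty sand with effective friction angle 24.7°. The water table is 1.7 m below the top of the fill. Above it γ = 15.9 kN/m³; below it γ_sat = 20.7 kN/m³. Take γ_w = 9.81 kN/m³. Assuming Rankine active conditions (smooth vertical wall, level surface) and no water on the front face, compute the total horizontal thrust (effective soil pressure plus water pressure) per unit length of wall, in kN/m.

K_a = tan²(45° − φ/2) = 0.4106.
γ' = 20.7 − 9.81 = 10.89 kN/m³. Depth below WT = 1.6 m.
σ'_h at WT = K_a γ d_w = 11.10 kPa; at base = 11.10 + K_a γ' × 1.6 = 18.25 kPa.
P₁ (0–1.7 m) = ½×11.10×1.7 = 9.433. P₂ (1.7–3.3 m) = ½(11.10+18.25)×1.6 = 23.48.
P_w = ½ γ_w h₂² = 0.5×9.81×1.6² = 12.56. Total = 9.433+23.48+12.56 = 45.47 kN/m.

45.5 kN/m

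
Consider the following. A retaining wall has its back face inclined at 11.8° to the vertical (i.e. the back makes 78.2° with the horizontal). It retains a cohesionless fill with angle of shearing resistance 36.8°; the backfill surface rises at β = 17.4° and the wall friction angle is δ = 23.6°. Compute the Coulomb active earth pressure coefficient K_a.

0.413

K_a = sin²(α+φ) / [sin²α · sin(α−δ) · (1 + √{sin(φ+δ)sin(φ−β) / (sin(α−δ)sin(α+β))})²].
With α = 78.2°, φ = 36.8°, δ = 23.6°, β = 17.4°: K_a = 0.4125.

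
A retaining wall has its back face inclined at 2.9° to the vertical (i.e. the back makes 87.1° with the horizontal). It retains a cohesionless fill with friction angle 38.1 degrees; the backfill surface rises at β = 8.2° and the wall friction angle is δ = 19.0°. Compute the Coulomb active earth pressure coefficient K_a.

K_a = sin²(α+φ) / [sin²α · sin(α−δ) · (1 + √{sin(φ+δ)sin(φ−β) / (sin(α−δ)sin(α+β))})²].
With α = 87.1°, φ = 38.1°, δ = 19.0°, β = 8.2°: K_a = 0.2578.

0.258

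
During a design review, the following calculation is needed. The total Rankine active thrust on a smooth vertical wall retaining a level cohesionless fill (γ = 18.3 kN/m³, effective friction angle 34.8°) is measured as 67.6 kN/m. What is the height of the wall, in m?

K_a = 0.2733. P_a = ½ K_a γ H² ⇒ H = √(2P_a/(K_a γ)).
H = √(2×67.6/(0.2733×18.3)) = 5.199 m.

5.20 m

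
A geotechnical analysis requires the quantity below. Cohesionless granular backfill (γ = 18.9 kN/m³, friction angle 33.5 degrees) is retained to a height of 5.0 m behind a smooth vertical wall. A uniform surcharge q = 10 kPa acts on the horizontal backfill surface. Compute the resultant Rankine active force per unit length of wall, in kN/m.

82.6 kN/m

K_a = tan²(45° − φ/2) = 0.2887.
Soil triangle: ½ K_a γ H² = 0.5×0.2887×18.9×5.0² = 68.21 kN/m.
Surcharge rectangle: K_a q H = 0.2887×10×5.0 = 14.44 kN/m.
Total = 68.21 + 14.44 = 82.64 kN/m.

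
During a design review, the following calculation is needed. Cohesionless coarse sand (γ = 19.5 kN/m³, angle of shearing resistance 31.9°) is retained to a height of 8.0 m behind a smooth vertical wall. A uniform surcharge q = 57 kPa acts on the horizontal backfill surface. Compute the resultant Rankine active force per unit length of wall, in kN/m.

333 kN/m

K_a = tan²(45° − φ/2) = 0.3085.
Soil triangle: ½ K_a γ H² = 0.5×0.3085×19.5×8.0² = 192.5 kN/m.
Surcharge rectangle: K_a q H = 0.3085×57×8.0 = 140.7 kN/m.
Total = 192.5 + 140.7 = 333.2 kN/m.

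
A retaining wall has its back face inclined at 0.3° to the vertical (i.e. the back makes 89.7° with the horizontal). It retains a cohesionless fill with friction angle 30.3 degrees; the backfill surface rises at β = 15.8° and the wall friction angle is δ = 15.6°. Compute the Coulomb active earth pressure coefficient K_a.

0.376

K_a = sin²(α+φ) / [sin²α · sin(α−δ) · (1 + √{sin(φ+δ)sin(φ−β) / (sin(α−δ)sin(α+β))})²].
With α = 89.7°, φ = 30.3°, δ = 15.6°, β = 15.8°: K_a = 0.3758.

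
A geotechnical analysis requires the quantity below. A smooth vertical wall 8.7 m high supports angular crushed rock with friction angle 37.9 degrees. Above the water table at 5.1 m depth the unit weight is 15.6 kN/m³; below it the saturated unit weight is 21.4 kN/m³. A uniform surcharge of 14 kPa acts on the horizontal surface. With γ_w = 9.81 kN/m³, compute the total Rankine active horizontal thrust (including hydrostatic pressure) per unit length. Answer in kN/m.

K_a = tan²(45° − φ/2) = 0.2389.
γ' = 21.4 − 9.81 = 11.59 kN/m³. h₂ = H − d_w = 3.6 m.
σ'_h: at surface K_a·q = 3.345; at WT K_a(q+γd_w) = 22.36; at base K_a(q+γd_w+γ'h₂) = 32.32 kPa.
P₁ = ½(3.345+22.36)×5.1 = 65.54; P₂ = ½(22.36+32.32)×3.6 = 98.42; P_w = ½γ_w h₂² = 63.57.
Total = 65.54+98.42+63.57 = 227.5 kN/m.

228 kN/m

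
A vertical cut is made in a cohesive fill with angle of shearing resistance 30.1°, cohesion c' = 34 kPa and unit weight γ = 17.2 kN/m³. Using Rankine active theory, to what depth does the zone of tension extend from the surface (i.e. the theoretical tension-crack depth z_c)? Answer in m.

6.86 m

K_a = tan²(45° − 30.1°/2) = 0.3320; √K_a = 0.5762.
The active pressure is zero where K_a γ z = 2c√K_a, so z_c = 2c/(γ√K_a) = 2×34/(17.2×0.5762) = 6.861 m.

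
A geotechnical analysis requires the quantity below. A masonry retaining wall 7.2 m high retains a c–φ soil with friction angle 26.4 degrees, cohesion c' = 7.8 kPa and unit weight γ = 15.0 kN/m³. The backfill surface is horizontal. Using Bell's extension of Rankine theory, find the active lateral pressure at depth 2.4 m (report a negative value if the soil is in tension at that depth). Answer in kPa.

4.17 kPa

K_a = (1 − sin φ)/(1 + sin φ) = 0.3844.
σ_a = K_a γ z − 2c√K_a = 0.3844×15.0×2.4 − 2×7.8×0.6200 = 4.167 kPa.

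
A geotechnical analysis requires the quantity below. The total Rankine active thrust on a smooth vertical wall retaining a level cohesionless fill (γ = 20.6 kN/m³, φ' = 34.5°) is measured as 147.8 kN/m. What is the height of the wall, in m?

K_a = 0.2768. P_a = ½ K_a γ H² ⇒ H = √(2P_a/(K_a γ)).
H = √(2×147.8/(0.2768×20.6)) = 7.200 m.

7.20 m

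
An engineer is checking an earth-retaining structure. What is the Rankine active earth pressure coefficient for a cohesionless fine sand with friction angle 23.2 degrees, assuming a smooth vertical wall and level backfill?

K_a = (1 − sin φ)/(1 + sin φ) = (1 − sin 23.2°)/(1 + sin 23.2°) = 0.4348.

0.435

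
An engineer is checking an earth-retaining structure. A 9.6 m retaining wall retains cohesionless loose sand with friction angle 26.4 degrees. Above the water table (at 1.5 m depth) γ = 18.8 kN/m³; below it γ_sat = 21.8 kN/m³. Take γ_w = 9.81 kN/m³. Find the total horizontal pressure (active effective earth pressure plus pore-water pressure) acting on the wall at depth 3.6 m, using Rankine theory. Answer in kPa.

K_a = (1 − sin φ)/(1 + sin φ) = 0.3844.
γ' = 21.8 − 9.81 = 11.99 kN/m³.
Effective vertical stress at 3.6 m: σ'_v = 18.8×1.5 + 11.99×2.10 = 53.38 kPa.
σ'_h = K_a σ'_v = 0.3844 × 53.38 = 20.52 kPa; u = γ_w × 2.10 = 20.60 kPa.
Total σ_h = 20.52 + 20.60 = 41.12 kPa.

41.1 kPa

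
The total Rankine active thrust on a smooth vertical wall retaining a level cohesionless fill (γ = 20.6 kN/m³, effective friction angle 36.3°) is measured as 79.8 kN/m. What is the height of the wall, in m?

5.50 m

K_a = 0.2563. P_a = ½ K_a γ H² ⇒ H = √(2P_a/(K_a γ)).
H = √(2×79.8/(0.2563×20.6)) = 5.498 m.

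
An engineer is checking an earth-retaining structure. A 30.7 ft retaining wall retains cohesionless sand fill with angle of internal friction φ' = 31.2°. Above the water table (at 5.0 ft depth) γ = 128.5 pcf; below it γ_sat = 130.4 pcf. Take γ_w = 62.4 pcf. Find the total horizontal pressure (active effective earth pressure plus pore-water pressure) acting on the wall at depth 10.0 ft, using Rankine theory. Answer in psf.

624 psf

K_a = (1 − sin φ)/(1 + sin φ) = 0.3175.
γ' = 130.4 − 62.4 = 68.00 pcf.
Effective vertical stress at 10.0 ft: σ'_v = 128.5×5.0 + 68.00×5.00 = 982.5 psf.
σ'_h = K_a σ'_v = 0.3175 × 982.5 = 311.9 psf; u = γ_w × 5.00 = 312.0 psf.
Total σ_h = 311.9 + 312.0 = 623.9 psf.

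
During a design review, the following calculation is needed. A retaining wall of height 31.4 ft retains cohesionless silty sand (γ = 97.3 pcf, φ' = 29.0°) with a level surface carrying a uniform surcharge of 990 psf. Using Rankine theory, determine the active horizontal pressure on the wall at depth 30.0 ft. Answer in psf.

K_a = (1 − sin φ)/(1 + sin φ) = 0.3470.
σ_v = γz + q = 97.3 × 30.0 + 990 = 3909 psf.
σ_h = K_a σ_v = 0.3470 × 3909 = 1356 psf.

1360 psf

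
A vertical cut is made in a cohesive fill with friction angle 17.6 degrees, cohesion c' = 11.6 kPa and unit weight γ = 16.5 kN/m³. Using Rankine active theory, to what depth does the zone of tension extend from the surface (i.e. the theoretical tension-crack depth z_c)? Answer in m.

K_a = tan²(45° − 17.6°/2) = 0.5357; √K_a = 0.7319.
The active pressure is zero where K_a γ z = 2c√K_a, so z_c = 2c/(γ√K_a) = 2×11.6/(16.5×0.7319) = 1.921 m.

1.92 m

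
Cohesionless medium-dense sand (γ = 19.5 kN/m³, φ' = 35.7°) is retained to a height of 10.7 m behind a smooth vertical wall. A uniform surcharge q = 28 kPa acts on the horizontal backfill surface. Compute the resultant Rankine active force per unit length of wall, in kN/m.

K_a = tan²(45° − φ/2) = 0.2630.
Soil triangle: ½ K_a γ H² = 0.5×0.2630×19.5×10.7² = 293.6 kN/m.
Surcharge rectangle: K_a q H = 0.2630×28×10.7 = 78.79 kN/m.
Total = 293.6 + 78.79 = 372.4 kN/m.

372 kN/m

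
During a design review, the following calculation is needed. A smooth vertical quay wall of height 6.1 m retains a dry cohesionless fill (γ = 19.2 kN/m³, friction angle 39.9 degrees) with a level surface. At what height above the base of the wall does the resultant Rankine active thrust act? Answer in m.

K_a = 0.2184.
The pressure distribution is triangular, so the resultant acts at H/3 above the base = 6.1/3 = 2.033 m.

2.03 m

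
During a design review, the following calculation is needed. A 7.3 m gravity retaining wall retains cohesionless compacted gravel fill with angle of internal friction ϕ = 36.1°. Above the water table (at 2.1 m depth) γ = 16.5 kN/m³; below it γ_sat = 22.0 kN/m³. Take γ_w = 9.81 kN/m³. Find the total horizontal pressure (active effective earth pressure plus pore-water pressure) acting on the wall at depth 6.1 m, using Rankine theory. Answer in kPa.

K_a = (1 − sin φ)/(1 + sin φ) = 0.2585.
γ' = 22.0 − 9.81 = 12.19 kN/m³.
Effective vertical stress at 6.1 m: σ'_v = 16.5×2.1 + 12.19×4.00 = 83.41 kPa.
σ'_h = K_a σ'_v = 0.2585 × 83.41 = 21.56 kPa; u = γ_w × 4.00 = 39.24 kPa.
Total σ_h = 21.56 + 39.24 = 60.80 kPa.

60.8 kPa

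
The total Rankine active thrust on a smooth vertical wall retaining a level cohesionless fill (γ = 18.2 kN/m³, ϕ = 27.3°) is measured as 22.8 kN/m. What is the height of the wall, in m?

2.60 m

K_a = 0.3711. P_a = ½ K_a γ H² ⇒ H = √(2P_a/(K_a γ)).
H = √(2×22.8/(0.3711×18.2)) = 2.598 m.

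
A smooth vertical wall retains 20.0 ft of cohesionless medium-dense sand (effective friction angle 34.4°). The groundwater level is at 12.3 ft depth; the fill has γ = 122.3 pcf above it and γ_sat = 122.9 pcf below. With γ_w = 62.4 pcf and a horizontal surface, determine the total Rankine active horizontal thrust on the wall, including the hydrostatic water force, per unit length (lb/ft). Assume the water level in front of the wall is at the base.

8140 lb/ft

K_a = tan²(45° − φ/2) = 0.2780.
γ' = 122.9 − 62.4 = 60.50 pcf. Depth below WT = 7.7 ft.
σ'_h at WT = K_a γ d_w = 418.2 psf; at base = 418.2 + K_a γ' × 7.7 = 547.7 psf.
P₁ (0–12.3 ft) = ½×418.2×12.3 = 2572. P₂ (12.3–20.0 ft) = ½(418.2+547.7)×7.7 = 3718.
P_w = ½ γ_w h₂² = 0.5×62.4×7.7² = 1850. Total = 2572+3718+1850 = 8140 lb/ft.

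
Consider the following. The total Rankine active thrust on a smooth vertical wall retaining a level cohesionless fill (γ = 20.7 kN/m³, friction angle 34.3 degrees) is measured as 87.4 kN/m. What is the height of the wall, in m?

K_a = 0.2792. P_a = ½ K_a γ H² ⇒ H = √(2P_a/(K_a γ)).
H = √(2×87.4/(0.2792×20.7)) = 5.500 m.

5.50 m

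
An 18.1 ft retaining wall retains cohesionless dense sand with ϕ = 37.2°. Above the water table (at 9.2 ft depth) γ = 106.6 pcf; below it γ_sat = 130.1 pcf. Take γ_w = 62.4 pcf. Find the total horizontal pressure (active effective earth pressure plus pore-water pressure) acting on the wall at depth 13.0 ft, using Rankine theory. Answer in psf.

K_a = (1 − sin φ)/(1 + sin φ) = 0.2464.
γ' = 130.1 − 62.4 = 67.70 pcf.
Effective vertical stress at 13.0 ft: σ'_v = 106.6×9.2 + 67.70×3.80 = 1238 psf.
σ'_h = K_a σ'_v = 0.2464 × 1238 = 305.1 psf; u = γ_w × 3.80 = 237.1 psf.
Total σ_h = 305.1 + 237.1 = 542.2 psf.

542 psf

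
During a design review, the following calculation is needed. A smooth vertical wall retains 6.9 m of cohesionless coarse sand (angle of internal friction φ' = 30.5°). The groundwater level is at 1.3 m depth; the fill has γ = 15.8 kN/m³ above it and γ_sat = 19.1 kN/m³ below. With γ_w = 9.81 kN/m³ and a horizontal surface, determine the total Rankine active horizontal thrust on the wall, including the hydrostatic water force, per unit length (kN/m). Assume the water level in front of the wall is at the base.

K_a = tan²(45° − φ/2) = 0.3267.
γ' = 19.1 − 9.81 = 9.290 kN/m³. Depth below WT = 5.6 m.
σ'_h at WT = K_a γ d_w = 6.710 kPa; at base = 6.710 + K_a γ' × 5.6 = 23.70 kPa.
P₁ (0–1.3 m) = ½×6.710×1.3 = 4.361. P₂ (1.3–6.9 m) = ½(6.710+23.70)×5.6 = 85.16.
P_w = ½ γ_w h₂² = 0.5×9.81×5.6² = 153.8. Total = 4.361+85.16+153.8 = 243.3 kN/m.

243 kN/m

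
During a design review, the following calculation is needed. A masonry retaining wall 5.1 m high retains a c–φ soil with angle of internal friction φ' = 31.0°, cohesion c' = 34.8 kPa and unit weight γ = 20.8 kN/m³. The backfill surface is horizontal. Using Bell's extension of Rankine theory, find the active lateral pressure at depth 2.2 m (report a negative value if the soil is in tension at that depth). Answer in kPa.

K_a = (1 − sin φ)/(1 + sin φ) = 0.3201.
σ_a = K_a γ z − 2c√K_a = 0.3201×20.8×2.2 − 2×34.8×0.5658 = -24.73 kPa.

-24.7 kPa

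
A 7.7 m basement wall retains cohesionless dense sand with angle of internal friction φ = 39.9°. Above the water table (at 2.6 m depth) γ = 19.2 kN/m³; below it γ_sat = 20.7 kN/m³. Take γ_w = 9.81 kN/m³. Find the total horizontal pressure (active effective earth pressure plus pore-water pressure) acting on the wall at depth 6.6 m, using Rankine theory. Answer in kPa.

59.7 kPa

K_a = (1 − sin φ)/(1 + sin φ) = 0.2184.
γ' = 20.7 − 9.81 = 10.89 kN/m³.
Effective vertical stress at 6.6 m: σ'_v = 19.2×2.6 + 10.89×4.00 = 93.48 kPa.
σ'_h = K_a σ'_v = 0.2184 × 93.48 = 20.42 kPa; u = γ_w × 4.00 = 39.24 kPa.
Total σ_h = 20.42 + 39.24 = 59.66 kPa.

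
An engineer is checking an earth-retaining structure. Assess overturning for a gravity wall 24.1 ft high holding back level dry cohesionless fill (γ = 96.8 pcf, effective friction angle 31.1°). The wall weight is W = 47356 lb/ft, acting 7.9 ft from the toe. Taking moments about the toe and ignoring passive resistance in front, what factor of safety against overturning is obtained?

5.20

K_a = tan²(45° − 31.1°/2) = 0.3188.
P_a = ½K_aγH² = 0.5×0.3188×96.8×24.1² = 8962 lb/ft, acting at H/3 = 8.033 ft above the base.
Overturning moment M_o = P_a × H/3 = 8962 × 8.033 = 71990.
Resisting moment M_r = W × 7.9 = 47356 × 7.9 = 374100.
FS_overturning = M_r/M_o = 374100/71990 = 5.197.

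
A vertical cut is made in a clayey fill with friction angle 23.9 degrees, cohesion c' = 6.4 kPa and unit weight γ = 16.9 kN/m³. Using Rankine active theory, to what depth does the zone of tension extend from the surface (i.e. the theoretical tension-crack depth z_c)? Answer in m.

K_a = tan²(45° − 23.9°/2) = 0.4233; √K_a = 0.6506.
The active pressure is zero where K_a γ z = 2c√K_a, so z_c = 2c/(γ√K_a) = 2×6.4/(16.9×0.6506) = 1.164 m.

1.16 m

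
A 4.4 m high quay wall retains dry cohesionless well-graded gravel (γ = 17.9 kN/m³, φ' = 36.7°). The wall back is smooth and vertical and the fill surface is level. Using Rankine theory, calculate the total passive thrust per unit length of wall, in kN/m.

688 kN/m

K_p = tan²(45° + φ/2) = 3.970.
P_p = ½ K_p γ H² = 0.5 × 3.970 × 17.9 × 4.4² = 688.0 kN/m.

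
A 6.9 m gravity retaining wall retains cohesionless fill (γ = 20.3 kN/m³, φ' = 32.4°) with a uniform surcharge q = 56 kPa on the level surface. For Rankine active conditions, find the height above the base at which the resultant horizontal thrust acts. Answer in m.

K_a = 0.3022.
Triangular part P₁ = ½K_aγH² = 146.1 at H/3 = 2.300 m; rectangular part P₂ = K_a q H = 116.8 at H/2 = 3.450 m.
ȳ = (P₁·2.300 + P₂·3.450)/(P₁+P₂) = 2.811 m.

2.81 m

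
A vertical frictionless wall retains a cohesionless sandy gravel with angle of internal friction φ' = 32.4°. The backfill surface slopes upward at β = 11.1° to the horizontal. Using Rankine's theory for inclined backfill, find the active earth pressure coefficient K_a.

K_a = cos β · (cos β − √(cos²β − cos²φ)) / (cos β + √(cos²β − cos²φ)).
cos β = 0.9813, cos φ = 0.8443, √(cos²β − cos²φ) = 0.5000.
K_a = 0.9813 × (0.9813 − 0.5000)/(0.9813 + 0.5000) = 0.3188.

0.319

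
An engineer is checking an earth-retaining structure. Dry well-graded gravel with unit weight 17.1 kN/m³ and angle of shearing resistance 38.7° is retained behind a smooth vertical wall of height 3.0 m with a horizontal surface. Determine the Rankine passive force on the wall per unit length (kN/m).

334 kN/m

K_p = tan²(45° + φ/2) = 4.337.
P_p = ½ K_p γ H² = 0.5 × 4.337 × 17.1 × 3.0² = 333.7 kN/m.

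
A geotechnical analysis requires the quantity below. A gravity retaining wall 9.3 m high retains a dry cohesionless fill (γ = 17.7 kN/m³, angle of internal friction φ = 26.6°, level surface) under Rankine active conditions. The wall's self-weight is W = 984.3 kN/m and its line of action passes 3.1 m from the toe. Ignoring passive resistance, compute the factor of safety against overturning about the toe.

K_a = tan²(45° − 26.6°/2) = 0.3814.
P_a = ½K_aγH² = 0.5×0.3814×17.7×9.3² = 292.0 kN/m, acting at H/3 = 3.100 m above the base.
Overturning moment M_o = P_a × H/3 = 292.0 × 3.100 = 905.1.
Resisting moment M_r = W × 3.1 = 984.3 × 3.1 = 3051.
FS_overturning = M_r/M_o = 3051/905.1 = 3.371.

3.37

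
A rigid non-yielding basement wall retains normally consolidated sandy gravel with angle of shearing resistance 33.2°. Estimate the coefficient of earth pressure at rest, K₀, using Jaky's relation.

K₀ = 1 − sin φ' = 1 − sin 33.2° = 0.4524.

0.452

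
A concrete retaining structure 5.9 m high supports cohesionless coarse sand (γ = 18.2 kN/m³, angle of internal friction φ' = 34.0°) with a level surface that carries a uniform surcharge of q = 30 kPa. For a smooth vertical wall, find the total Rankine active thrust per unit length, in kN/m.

140 kN/m

K_a = tan²(45° − φ/2) = 0.2827.
Soil triangle: ½ K_a γ H² = 0.5×0.2827×18.2×5.9² = 89.56 kN/m.
Surcharge rectangle: K_a q H = 0.2827×30×5.9 = 50.04 kN/m.
Total = 89.56 + 50.04 = 139.6 kN/m.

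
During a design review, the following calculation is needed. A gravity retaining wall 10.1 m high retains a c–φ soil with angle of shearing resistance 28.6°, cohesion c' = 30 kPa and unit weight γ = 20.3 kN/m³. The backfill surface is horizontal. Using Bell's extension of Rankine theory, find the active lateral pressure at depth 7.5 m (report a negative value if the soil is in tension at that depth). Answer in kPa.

K_a = (1 − sin φ)/(1 + sin φ) = 0.3525.
σ_a = K_a γ z − 2c√K_a = 0.3525×20.3×7.5 − 2×30×0.5938 = 18.05 kPa.

18.0 kPa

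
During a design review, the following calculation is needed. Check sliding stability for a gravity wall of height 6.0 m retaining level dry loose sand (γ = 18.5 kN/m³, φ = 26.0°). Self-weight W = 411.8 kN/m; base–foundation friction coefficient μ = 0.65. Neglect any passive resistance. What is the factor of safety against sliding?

K_a = tan²(45° − 26.0°/2) = 0.3905.
P_a = ½K_aγH² = 0.5×0.3905×18.5×6.0² = 130.0 kN/m, acting at H/3 = 2.000 m above the base.
FS_sliding = μW / P_a = 0.65×411.8 / 130.0 = 2.059.

2.06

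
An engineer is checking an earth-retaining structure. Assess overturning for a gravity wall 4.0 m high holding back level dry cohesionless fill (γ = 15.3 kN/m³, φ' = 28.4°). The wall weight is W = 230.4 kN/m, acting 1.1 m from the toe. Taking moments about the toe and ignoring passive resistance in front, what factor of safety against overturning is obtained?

K_a = tan²(45° − 28.4°/2) = 0.3554.
P_a = ½K_aγH² = 0.5×0.3554×15.3×4.0² = 43.50 kN/m, acting at H/3 = 1.333 m above the base.
Overturning moment M_o = P_a × H/3 = 43.50 × 1.333 = 57.99.
Resisting moment M_r = W × 1.1 = 230.4 × 1.1 = 253.4.
FS_overturning = M_r/M_o = 253.4/57.99 = 4.370.

4.37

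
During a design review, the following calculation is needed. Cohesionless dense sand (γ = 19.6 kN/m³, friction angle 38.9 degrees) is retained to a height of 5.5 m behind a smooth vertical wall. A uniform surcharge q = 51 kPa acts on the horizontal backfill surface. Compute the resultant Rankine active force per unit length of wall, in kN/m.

132 kN/m

K_a = tan²(45° − φ/2) = 0.2285.
Soil triangle: ½ K_a γ H² = 0.5×0.2285×19.6×5.5² = 67.75 kN/m.
Surcharge rectangle: K_a q H = 0.2285×51×5.5 = 64.10 kN/m.
Total = 67.75 + 64.10 = 131.8 kN/m.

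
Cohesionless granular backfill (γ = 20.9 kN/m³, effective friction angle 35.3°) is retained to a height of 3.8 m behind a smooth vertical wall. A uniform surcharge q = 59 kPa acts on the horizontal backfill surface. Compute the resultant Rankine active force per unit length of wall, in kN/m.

K_a = tan²(45° − φ/2) = 0.2675.
Soil triangle: ½ K_a γ H² = 0.5×0.2675×20.9×3.8² = 40.37 kN/m.
Surcharge rectangle: K_a q H = 0.2675×59×3.8 = 59.98 kN/m.
Total = 40.37 + 59.98 = 100.4 kN/m.

100 kN/m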